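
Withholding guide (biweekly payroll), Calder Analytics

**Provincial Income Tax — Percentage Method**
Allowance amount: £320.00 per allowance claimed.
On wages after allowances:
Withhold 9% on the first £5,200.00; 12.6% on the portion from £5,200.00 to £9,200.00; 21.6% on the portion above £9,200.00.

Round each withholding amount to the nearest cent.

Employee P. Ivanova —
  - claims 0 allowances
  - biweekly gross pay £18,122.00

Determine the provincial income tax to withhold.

£2,899.15

Provincial Income Tax: taxable = £18,122.00
  £972.00 + 21.6% × (£18,122.00 − £9,200.00) = £972.00 + 21.6% × £8,922.00 = £2,899.15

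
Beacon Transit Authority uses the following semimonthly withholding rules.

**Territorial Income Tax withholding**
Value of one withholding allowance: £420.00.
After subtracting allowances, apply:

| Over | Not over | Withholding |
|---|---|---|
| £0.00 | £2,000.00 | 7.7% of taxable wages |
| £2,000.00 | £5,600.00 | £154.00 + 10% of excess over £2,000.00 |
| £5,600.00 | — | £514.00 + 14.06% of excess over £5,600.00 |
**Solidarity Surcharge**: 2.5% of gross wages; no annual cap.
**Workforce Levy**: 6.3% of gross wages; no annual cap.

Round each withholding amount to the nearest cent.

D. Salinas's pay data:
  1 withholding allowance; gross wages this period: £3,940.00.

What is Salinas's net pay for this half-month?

Territorial Income Tax: taxable = £3,940.00 − 1×£420.00 = £3,520.00
  £154.00 + 10% × (£3,520.00 − £2,000.00) = £154.00 + 10% × £1,520.00 = £306.00
Solidarity Surcharge: 2.5% × £3,940.00 = £98.50
Workforce Levy: 6.3% × £3,940.00 = £248.22
Total withheld: £306.00 + £98.50 + £248.22 = £652.72
Net pay: £3,940.00 − £652.72 = £3,287.28

£3,287.28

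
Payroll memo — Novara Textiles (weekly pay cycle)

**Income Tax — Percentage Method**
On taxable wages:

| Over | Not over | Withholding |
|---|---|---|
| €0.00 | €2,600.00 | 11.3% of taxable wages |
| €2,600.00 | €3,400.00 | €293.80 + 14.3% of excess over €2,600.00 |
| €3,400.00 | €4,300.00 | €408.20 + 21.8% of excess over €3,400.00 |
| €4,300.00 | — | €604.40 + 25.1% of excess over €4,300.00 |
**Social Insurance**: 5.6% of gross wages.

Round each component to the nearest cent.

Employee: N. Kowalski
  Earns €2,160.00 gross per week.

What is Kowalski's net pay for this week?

Income Tax: taxable = €2,160.00
  11.3% × €2,160.00 = €244.08
Social Insurance: 5.6% × €2,160.00 = €120.96
Total withheld: €244.08 + €120.96 = €365.04
Net pay: €2,160.00 − €365.04 = €1,794.96

€1,794.96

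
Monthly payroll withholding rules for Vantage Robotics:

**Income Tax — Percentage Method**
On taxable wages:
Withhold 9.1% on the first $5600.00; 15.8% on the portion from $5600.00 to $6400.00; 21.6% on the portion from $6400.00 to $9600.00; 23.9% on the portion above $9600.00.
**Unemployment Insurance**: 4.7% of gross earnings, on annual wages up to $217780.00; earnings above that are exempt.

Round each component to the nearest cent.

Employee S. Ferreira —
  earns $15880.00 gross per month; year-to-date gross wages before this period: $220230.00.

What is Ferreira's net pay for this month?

Income Tax: taxable = $15880.00
  $1327.20 + 23.9% × ($15880.00 − $9600.00) = $1327.20 + 23.9% × $6280.00 = $2828.12
Unemployment Insurance: YTD $220230.00 ≥ cap $217780.00 → $0.00
Total withheld: $2828.12 + $0.00 = $2828.12
Net pay: $15880.00 − $2828.12 = $13051.88

$13051.88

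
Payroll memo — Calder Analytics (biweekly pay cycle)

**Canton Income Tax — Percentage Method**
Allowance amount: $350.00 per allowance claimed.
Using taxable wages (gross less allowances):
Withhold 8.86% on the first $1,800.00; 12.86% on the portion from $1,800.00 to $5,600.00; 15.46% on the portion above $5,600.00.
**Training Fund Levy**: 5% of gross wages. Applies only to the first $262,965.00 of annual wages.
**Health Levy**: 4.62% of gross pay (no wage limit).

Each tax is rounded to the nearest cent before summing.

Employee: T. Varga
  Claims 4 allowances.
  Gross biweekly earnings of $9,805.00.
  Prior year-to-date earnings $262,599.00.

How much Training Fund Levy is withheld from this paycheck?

Training Fund Levy: cap $262,965.00 − YTD $262,599.00 = $366.00 subject; 5% × $366.00 = $18.30

$18.30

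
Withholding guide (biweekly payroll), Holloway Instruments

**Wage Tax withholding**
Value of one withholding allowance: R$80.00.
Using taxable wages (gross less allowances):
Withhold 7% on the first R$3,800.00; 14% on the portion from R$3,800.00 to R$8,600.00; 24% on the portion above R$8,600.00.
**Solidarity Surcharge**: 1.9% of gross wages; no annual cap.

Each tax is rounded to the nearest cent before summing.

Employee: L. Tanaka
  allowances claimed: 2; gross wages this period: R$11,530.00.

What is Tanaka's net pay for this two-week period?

Wage Tax: taxable = R$11,530.00 − 2×R$80.00 = R$11,370.00
  R$938.00 + 24% × (R$11,370.00 − R$8,600.00) = R$938.00 + 24% × R$2,770.00 = R$1,602.80
Solidarity Surcharge: 1.9% × R$11,530.00 = R$219.07
Total withheld: R$1,602.80 + R$219.07 = R$1,821.87
Net pay: R$11,530.00 − R$1,821.87 = R$9,708.13

R$9,708.13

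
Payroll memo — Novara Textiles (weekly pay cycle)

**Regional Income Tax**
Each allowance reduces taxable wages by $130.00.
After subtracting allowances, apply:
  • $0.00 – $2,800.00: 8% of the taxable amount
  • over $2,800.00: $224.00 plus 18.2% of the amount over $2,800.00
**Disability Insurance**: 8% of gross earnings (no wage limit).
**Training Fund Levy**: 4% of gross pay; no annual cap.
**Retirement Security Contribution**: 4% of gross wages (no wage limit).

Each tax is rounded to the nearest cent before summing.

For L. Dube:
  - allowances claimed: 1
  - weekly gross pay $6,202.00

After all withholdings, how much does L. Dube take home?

Regional Income Tax: taxable = $6,202.00 − 1×$130.00 = $6,072.00
  $224.00 + 18.2% × ($6,072.00 − $2,800.00) = $224.00 + 18.2% × $3,272.00 = $819.50
Disability Insurance: 8% × $6,202.00 = $496.16
Training Fund Levy: 4% × $6,202.00 = $248.08
Retirement Security Contribution: 4% × $6,202.00 = $248.08
Total withheld: $819.50 + $496.16 + $248.08 + $248.08 = $1,811.82
Net pay: $6,202.00 − $1,811.82 = $4,390.18

$4,390.18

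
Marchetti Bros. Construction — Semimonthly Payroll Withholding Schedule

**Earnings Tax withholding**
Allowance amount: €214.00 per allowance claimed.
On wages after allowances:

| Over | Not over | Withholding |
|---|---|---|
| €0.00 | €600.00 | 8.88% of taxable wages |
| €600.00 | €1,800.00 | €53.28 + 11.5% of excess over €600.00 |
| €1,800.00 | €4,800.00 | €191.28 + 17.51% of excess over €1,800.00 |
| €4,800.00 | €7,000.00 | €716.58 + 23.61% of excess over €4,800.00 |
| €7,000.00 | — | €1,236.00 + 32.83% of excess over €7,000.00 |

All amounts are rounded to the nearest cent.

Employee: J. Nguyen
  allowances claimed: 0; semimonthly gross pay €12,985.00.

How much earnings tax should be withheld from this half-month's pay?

€3,200.88

Earnings Tax: taxable = €12,985.00
  €1,236.00 + 32.83% × (€12,985.00 − €7,000.00) = €1,236.00 + 32.83% × €5,985.00 = €3,200.88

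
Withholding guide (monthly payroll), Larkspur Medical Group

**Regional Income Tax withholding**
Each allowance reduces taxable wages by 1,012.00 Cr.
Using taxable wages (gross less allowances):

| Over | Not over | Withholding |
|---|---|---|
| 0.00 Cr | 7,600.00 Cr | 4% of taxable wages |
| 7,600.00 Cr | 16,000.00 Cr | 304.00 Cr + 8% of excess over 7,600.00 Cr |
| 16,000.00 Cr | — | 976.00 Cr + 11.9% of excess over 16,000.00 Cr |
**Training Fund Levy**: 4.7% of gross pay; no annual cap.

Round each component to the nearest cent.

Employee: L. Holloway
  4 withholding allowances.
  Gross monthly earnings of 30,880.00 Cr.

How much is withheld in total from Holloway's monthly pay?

Regional Income Tax: taxable = 30,880.00 Cr − 4×1,012.00 Cr = 26,832.00 Cr
  976.00 Cr + 11.9% × (26,832.00 Cr − 16,000.00 Cr) = 976.00 Cr + 11.9% × 10,832.00 Cr = 2,265.01 Cr
Training Fund Levy: 4.7% × 30,880.00 Cr = 1,451.36 Cr
Total: 2,265.01 Cr + 1,451.36 Cr = 3,716.37 Cr

3,716.37 Cr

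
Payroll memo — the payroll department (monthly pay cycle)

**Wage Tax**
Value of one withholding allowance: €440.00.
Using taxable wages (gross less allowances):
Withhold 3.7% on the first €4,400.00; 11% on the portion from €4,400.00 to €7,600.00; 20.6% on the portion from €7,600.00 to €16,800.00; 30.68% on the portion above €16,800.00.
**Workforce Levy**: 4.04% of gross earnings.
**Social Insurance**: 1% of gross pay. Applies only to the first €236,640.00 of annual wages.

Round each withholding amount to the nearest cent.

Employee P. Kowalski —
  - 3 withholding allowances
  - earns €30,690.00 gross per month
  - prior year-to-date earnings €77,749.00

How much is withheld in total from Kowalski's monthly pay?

Wage Tax: taxable = €30,690.00 − 3×€440.00 = €29,370.00
  €2,410.00 + 30.68% × (€29,370.00 − €16,800.00) = €2,410.00 + 30.68% × €12,570.00 = €6,266.48
Workforce Levy: 4.04% × €30,690.00 = €1,239.88
Social Insurance: 1% × €30,690.00 = €306.90
Total: €6,266.48 + €1,239.88 + €306.90 = €7,813.26

€7,813.26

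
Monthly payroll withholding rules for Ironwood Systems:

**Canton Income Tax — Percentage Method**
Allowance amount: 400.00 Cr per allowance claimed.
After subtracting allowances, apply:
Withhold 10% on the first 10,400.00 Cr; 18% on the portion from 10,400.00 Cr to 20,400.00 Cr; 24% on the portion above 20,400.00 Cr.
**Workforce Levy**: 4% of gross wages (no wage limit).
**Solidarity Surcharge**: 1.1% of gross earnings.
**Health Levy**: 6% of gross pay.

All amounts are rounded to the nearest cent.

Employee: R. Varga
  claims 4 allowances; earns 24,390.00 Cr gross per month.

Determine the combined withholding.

6,120.89 Cr

Canton Income Tax: taxable = 24,390.00 Cr − 4×400.00 Cr = 22,790.00 Cr
  2,840.00 Cr + 24% × (22,790.00 Cr − 20,400.00 Cr) = 2,840.00 Cr + 24% × 2,390.00 Cr = 3,413.60 Cr
Workforce Levy: 4% × 24,390.00 Cr = 975.60 Cr
Solidarity Surcharge: 1.1% × 24,390.00 Cr = 268.29 Cr
Health Levy: 6% × 24,390.00 Cr = 1,463.40 Cr
Total: 3,413.60 Cr + 975.60 Cr + 268.29 Cr + 1,463.40 Cr = 6,120.89 Cr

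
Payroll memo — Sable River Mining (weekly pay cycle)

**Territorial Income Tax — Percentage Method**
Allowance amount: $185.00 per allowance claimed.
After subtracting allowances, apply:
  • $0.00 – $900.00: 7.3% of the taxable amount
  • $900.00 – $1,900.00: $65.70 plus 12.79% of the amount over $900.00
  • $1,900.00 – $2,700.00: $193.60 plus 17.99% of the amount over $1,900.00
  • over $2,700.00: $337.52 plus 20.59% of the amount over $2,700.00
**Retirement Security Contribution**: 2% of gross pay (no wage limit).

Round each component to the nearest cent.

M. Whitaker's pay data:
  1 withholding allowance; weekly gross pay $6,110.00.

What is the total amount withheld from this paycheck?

Territorial Income Tax: taxable = $6,110.00 − 1×$185.00 = $5,925.00
  $337.52 + 20.59% × ($5,925.00 − $2,700.00) = $337.52 + 20.59% × $3,225.00 = $1,001.55
Retirement Security Contribution: 2% × $6,110.00 = $122.20
Total: $1,001.55 + $122.20 = $1,123.75

$1,123.75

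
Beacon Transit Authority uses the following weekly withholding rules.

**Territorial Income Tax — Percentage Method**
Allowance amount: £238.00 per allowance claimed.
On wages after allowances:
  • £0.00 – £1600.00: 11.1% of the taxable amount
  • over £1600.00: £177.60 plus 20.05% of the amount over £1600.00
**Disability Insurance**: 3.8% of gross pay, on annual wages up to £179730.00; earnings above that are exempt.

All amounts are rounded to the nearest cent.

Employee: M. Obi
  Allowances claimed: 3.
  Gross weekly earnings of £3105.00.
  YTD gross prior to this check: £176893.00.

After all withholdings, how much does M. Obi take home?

Territorial Income Tax: taxable = £3105.00 − 3×£238.00 = £2391.00
  £177.60 + 20.05% × (£2391.00 − £1600.00) = £177.60 + 20.05% × £791.00 = £336.20
Disability Insurance: cap £179730.00 − YTD £176893.00 = £2837.00 subject; 3.8% × £2837.00 = £107.81
Total withheld: £336.20 + £107.81 = £444.01
Net pay: £3105.00 − £444.01 = £2660.99

£2660.99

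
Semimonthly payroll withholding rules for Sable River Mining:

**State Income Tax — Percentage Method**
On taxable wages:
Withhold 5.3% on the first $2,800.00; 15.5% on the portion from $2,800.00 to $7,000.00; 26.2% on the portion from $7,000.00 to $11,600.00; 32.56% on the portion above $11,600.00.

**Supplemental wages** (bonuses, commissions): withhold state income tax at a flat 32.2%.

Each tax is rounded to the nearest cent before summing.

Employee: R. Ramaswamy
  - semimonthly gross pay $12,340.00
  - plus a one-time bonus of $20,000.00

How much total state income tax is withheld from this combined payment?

$8,685.54

State Income Tax: taxable = $12,340.00
  $2,004.60 + 32.56% × ($12,340.00 − $11,600.00) = $2,004.60 + 32.56% × $740.00 = $2,245.54
Supplemental (32.2% flat on bonus): 32.2% × $20,000.00 = $6,440.00
Total state income tax: $2,245.54 + $6,440.00 = $8,685.54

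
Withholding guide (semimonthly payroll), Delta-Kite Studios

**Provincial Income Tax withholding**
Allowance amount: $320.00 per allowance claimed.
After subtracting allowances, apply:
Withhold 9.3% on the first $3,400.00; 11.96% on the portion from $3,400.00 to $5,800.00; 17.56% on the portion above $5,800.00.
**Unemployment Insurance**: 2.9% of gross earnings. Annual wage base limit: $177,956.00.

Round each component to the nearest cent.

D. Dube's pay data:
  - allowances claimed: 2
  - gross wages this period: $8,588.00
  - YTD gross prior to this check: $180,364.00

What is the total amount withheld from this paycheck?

Provincial Income Tax: taxable = $8,588.00 − 2×$320.00 = $7,948.00
  $603.24 + 17.56% × ($7,948.00 − $5,800.00) = $603.24 + 17.56% × $2,148.00 = $980.43
Unemployment Insurance: YTD $180,364.00 ≥ cap $177,956.00 → $0.00
Total: $980.43 + $0.00 = $980.43

$980.43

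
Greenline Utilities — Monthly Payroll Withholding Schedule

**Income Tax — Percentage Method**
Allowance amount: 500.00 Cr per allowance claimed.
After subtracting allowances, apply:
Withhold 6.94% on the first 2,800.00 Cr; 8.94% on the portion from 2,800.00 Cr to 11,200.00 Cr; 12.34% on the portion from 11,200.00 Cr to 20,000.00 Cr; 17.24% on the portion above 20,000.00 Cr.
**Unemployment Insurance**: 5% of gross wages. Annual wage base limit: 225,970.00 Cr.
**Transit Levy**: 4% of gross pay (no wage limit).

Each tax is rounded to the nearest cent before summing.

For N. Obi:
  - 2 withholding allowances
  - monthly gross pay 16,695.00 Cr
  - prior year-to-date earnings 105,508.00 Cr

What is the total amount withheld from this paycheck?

3,002.51 Cr

Income Tax: taxable = 16,695.00 Cr − 2×500.00 Cr = 15,695.00 Cr
  945.28 Cr + 12.34% × (15,695.00 Cr − 11,200.00 Cr) = 945.28 Cr + 12.34% × 4,495.00 Cr = 1,499.96 Cr
Unemployment Insurance: 5% × 16,695.00 Cr = 834.75 Cr
Transit Levy: 4% × 16,695.00 Cr = 667.80 Cr
Total: 1,499.96 Cr + 834.75 Cr + 667.80 Cr = 3,002.51 Cr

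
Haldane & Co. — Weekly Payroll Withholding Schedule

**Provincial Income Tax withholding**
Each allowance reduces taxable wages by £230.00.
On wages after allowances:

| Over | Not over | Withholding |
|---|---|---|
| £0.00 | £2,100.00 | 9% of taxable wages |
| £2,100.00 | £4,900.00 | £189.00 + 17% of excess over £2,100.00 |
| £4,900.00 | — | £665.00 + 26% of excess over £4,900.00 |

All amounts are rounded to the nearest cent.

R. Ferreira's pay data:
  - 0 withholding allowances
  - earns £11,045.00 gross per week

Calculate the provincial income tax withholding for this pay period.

£2,262.70

Provincial Income Tax: taxable = £11,045.00
  £665.00 + 26% × (£11,045.00 − £4,900.00) = £665.00 + 26% × £6,145.00 = £2,262.70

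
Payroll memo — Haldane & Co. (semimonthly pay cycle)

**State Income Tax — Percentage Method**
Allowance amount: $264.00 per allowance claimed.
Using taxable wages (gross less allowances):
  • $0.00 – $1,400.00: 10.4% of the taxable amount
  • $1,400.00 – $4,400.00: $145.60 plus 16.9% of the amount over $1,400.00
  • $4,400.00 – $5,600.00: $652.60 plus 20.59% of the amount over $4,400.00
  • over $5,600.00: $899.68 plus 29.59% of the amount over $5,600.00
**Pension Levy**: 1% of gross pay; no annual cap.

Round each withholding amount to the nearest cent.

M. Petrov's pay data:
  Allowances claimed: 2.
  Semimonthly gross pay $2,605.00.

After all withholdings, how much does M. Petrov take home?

$2,318.94

State Income Tax: taxable = $2,605.00 − 2×$264.00 = $2,077.00
  $145.60 + 16.9% × ($2,077.00 − $1,400.00) = $145.60 + 16.9% × $677.00 = $260.01
Pension Levy: 1% × $2,605.00 = $26.05
Total withheld: $260.01 + $26.05 = $286.06
Net pay: $2,605.00 − $286.06 = $2,318.94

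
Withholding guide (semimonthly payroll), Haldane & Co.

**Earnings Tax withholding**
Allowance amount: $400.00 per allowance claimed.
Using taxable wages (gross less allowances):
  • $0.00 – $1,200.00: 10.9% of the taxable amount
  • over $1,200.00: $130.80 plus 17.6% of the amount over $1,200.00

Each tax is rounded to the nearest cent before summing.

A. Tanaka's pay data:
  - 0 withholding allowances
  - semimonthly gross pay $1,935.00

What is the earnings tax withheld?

Earnings Tax: taxable = $1,935.00
  $130.80 + 17.6% × ($1,935.00 − $1,200.00) = $130.80 + 17.6% × $735.00 = $260.16

$260.16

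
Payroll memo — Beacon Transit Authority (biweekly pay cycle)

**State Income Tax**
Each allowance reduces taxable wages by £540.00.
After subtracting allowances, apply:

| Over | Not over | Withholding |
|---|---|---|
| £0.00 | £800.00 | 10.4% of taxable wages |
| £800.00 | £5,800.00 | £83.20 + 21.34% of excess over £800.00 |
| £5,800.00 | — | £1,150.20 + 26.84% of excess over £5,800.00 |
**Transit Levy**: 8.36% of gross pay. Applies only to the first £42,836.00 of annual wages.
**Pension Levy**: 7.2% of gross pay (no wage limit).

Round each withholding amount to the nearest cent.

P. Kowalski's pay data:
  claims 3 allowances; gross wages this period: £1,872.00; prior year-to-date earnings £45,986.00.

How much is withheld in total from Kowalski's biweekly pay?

£160.99

State Income Tax: taxable = £1,872.00 − 3×£540.00 = £252.00
  10.4% × £252.00 = £26.21
Transit Levy: YTD £45,986.00 ≥ cap £42,836.00 → £0.00
Pension Levy: 7.2% × £1,872.00 = £134.78
Total: £26.21 + £0.00 + £134.78 = £160.99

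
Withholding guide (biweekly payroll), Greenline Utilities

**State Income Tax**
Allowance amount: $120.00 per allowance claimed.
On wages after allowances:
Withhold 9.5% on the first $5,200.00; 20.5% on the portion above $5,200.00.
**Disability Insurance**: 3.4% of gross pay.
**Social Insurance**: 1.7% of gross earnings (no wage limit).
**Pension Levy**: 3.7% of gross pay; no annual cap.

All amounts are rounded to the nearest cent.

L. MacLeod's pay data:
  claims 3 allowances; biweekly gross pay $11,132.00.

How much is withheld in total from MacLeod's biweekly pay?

$2,615.87

State Income Tax: taxable = $11,132.00 − 3×$120.00 = $10,772.00
  $494.00 + 20.5% × ($10,772.00 − $5,200.00) = $494.00 + 20.5% × $5,572.00 = $1,636.26
Disability Insurance: 3.4% × $11,132.00 = $378.49
Social Insurance: 1.7% × $11,132.00 = $189.24
Pension Levy: 3.7% × $11,132.00 = $411.88
Total: $1,636.26 + $378.49 + $189.24 + $411.88 = $2,615.87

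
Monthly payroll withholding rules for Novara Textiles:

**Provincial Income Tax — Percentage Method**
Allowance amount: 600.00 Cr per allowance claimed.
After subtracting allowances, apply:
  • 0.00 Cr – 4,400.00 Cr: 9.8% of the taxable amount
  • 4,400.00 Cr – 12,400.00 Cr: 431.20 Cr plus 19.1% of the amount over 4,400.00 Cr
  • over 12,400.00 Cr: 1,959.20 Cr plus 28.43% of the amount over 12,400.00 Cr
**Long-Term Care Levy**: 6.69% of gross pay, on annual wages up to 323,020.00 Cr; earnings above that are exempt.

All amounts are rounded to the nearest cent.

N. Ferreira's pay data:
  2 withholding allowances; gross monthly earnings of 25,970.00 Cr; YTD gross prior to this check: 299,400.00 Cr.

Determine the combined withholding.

Provincial Income Tax: taxable = 25,970.00 Cr − 2×600.00 Cr = 24,770.00 Cr
  1,959.20 Cr + 28.43% × (24,770.00 Cr − 12,400.00 Cr) = 1,959.20 Cr + 28.43% × 12,370.00 Cr = 5,475.99 Cr
Long-Term Care Levy: cap 323,020.00 Cr − YTD 299,400.00 Cr = 23,620.00 Cr subject; 6.69% × 23,620.00 Cr = 1,580.18 Cr
Total: 5,475.99 Cr + 1,580.18 Cr = 7,056.17 Cr

7,056.17 Cr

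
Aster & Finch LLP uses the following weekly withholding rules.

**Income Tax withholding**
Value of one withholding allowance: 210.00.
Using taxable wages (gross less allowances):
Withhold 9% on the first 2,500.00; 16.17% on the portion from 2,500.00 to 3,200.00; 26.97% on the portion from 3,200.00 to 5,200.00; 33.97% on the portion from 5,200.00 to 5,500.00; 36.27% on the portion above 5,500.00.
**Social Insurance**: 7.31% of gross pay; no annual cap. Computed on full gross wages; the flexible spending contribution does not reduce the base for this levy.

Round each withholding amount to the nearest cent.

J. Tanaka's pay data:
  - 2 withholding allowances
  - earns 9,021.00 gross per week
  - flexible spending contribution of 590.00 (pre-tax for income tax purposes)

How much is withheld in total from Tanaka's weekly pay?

Income Tax: taxable = 9,021.00 − 590.00 − 2×210.00 = 8,011.00
  979.50 + 36.27% × (8,011.00 − 5,500.00) = 979.50 + 36.27% × 2,511.00 = 1,890.24
Social Insurance: 7.31% × 9,021.00 = 659.44
Total: 1,890.24 + 659.44 = 2,549.68

2,549.68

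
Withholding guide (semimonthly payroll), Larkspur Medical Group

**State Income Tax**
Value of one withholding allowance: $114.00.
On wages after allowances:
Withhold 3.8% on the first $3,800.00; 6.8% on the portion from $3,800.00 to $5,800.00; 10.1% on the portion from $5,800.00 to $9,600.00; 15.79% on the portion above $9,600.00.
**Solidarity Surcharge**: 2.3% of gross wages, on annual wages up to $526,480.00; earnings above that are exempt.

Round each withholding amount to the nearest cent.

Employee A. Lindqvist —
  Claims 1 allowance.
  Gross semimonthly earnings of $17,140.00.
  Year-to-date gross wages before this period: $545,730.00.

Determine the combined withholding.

State Income Tax: taxable = $17,140.00 − 1×$114.00 = $17,026.00
  $664.20 + 15.79% × ($17,026.00 − $9,600.00) = $664.20 + 15.79% × $7,426.00 = $1,836.77
Solidarity Surcharge: YTD $545,730.00 ≥ cap $526,480.00 → $0.00
Total: $1,836.77 + $0.00 = $1,836.77

$1,836.77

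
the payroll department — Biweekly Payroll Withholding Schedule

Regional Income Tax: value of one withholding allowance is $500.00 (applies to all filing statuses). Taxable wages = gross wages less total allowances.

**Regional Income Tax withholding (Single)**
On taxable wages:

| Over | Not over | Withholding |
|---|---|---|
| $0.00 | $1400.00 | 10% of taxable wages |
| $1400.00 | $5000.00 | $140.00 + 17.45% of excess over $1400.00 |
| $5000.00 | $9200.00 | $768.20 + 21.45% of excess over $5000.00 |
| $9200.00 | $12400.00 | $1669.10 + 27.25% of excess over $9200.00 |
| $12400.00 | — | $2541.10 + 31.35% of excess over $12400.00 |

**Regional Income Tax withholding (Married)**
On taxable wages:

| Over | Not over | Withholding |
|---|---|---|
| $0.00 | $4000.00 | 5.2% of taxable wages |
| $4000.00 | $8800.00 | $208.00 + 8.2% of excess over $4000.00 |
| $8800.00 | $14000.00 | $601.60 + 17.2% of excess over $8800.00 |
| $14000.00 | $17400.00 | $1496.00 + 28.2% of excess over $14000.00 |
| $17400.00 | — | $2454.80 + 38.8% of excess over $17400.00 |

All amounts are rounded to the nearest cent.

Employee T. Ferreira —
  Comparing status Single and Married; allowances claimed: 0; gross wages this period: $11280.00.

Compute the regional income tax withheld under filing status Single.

$2235.90

Regional Income Tax (Single): taxable = $11280.00
  $1669.10 + 27.25% × ($11280.00 − $9200.00) = $1669.10 + 27.25% × $2080.00 = $2235.90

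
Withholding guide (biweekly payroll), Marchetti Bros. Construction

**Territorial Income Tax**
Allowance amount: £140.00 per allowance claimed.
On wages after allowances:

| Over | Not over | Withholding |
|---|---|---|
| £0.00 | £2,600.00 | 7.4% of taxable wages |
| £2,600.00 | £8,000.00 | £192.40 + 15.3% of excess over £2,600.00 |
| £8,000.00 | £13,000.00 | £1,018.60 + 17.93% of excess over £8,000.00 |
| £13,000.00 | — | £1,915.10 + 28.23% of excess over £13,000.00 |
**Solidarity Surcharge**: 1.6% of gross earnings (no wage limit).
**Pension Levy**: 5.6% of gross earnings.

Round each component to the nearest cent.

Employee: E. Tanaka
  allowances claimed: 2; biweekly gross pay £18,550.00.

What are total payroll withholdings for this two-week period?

£4,738.42

Territorial Income Tax: taxable = £18,550.00 − 2×£140.00 = £18,270.00
  £1,915.10 + 28.23% × (£18,270.00 − £13,000.00) = £1,915.10 + 28.23% × £5,270.00 = £3,402.82
Solidarity Surcharge: 1.6% × £18,550.00 = £296.80
Pension Levy: 5.6% × £18,550.00 = £1,038.80
Total: £3,402.82 + £296.80 + £1,038.80 = £4,738.42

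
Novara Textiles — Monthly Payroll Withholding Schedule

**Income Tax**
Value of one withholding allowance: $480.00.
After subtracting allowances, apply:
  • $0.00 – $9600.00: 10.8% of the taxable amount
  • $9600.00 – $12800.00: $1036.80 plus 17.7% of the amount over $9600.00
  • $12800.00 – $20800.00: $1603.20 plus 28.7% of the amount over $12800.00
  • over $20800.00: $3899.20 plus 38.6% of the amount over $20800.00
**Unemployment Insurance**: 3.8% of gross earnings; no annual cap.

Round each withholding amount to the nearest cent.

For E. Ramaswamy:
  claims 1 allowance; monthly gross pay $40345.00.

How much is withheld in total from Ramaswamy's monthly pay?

$12791.40

Income Tax: taxable = $40345.00 − 1×$480.00 = $39865.00
  $3899.20 + 38.6% × ($39865.00 − $20800.00) = $3899.20 + 38.6% × $19065.00 = $11258.29
Unemployment Insurance: 3.8% × $40345.00 = $1533.11
Total: $11258.29 + $1533.11 = $12791.40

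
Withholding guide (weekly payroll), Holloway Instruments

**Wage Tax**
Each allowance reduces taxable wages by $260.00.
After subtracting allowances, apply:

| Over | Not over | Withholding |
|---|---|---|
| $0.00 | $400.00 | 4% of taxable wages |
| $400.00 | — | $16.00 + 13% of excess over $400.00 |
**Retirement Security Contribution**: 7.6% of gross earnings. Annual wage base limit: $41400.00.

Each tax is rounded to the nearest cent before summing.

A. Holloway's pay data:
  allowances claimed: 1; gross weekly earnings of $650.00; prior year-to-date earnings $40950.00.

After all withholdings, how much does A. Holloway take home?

$600.20

Wage Tax: taxable = $650.00 − 1×$260.00 = $390.00
  4% × $390.00 = $15.60
Retirement Security Contribution: cap $41400.00 − YTD $40950.00 = $450.00 subject; 7.6% × $450.00 = $34.20
Total withheld: $15.60 + $34.20 = $49.80
Net pay: $650.00 − $49.80 = $600.20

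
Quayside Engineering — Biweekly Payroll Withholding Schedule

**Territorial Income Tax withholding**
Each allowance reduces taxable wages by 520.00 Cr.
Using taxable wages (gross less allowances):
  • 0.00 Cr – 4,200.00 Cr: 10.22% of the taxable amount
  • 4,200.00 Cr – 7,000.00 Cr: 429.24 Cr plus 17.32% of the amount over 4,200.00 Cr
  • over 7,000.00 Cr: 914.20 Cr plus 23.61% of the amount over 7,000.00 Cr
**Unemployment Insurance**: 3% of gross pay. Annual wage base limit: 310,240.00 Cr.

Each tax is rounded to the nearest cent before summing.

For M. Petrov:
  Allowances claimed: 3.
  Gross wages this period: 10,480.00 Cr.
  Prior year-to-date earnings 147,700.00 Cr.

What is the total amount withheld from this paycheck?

1,681.91 Cr

Territorial Income Tax: taxable = 10,480.00 Cr − 3×520.00 Cr = 8,920.00 Cr
  914.20 Cr + 23.61% × (8,920.00 Cr − 7,000.00 Cr) = 914.20 Cr + 23.61% × 1,920.00 Cr = 1,367.51 Cr
Unemployment Insurance: 3% × 10,480.00 Cr = 314.40 Cr
Total: 1,367.51 Cr + 314.40 Cr = 1,681.91 Cr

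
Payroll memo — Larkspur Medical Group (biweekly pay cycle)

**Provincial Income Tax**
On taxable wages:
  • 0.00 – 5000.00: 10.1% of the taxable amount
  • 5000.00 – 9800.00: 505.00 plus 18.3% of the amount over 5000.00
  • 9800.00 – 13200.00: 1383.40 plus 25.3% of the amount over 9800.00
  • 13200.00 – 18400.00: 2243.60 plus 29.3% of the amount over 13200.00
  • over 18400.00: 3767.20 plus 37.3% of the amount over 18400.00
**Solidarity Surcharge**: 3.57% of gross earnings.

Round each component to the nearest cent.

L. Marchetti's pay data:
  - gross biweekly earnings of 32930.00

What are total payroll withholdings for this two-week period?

10362.49

Provincial Income Tax: taxable = 32930.00
  3767.20 + 37.3% × (32930.00 − 18400.00) = 3767.20 + 37.3% × 14530.00 = 9186.89
Solidarity Surcharge: 3.57% × 32930.00 = 1175.60
Total: 9186.89 + 1175.60 = 10362.49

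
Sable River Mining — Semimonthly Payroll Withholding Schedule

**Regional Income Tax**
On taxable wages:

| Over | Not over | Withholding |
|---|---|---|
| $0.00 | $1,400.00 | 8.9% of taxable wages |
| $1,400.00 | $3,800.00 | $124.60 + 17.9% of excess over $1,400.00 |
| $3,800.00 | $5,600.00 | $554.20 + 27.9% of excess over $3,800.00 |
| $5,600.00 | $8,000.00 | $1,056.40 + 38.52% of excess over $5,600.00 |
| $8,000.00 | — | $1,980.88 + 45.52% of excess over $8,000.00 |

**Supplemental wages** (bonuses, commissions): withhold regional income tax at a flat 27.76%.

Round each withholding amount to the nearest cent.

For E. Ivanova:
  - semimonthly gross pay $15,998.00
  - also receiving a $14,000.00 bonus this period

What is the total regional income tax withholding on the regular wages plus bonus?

Regional Income Tax: taxable = $15,998.00
  $1,980.88 + 45.52% × ($15,998.00 − $8,000.00) = $1,980.88 + 45.52% × $7,998.00 = $5,621.57
Supplemental (27.76% flat on bonus): 27.76% × $14,000.00 = $3,886.40
Total regional income tax: $5,621.57 + $3,886.40 = $9,507.97

$9,507.97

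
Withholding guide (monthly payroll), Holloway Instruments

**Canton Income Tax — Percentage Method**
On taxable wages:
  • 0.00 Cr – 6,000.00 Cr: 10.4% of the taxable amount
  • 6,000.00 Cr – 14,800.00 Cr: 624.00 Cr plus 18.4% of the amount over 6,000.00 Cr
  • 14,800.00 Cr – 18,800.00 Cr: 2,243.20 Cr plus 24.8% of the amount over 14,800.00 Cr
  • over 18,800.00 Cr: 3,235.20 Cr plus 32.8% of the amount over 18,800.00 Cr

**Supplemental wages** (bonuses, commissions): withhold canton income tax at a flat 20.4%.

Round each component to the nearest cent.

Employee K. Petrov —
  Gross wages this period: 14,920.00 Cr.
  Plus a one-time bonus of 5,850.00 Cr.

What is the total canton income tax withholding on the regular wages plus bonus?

Canton Income Tax: taxable = 14,920.00 Cr
  2,243.20 Cr + 24.8% × (14,920.00 Cr − 14,800.00 Cr) = 2,243.20 Cr + 24.8% × 120.00 Cr = 2,272.96 Cr
Supplemental (20.4% flat on bonus): 20.4% × 5,850.00 Cr = 1,193.40 Cr
Total canton income tax: 2,272.96 Cr + 1,193.40 Cr = 3,466.36 Cr

3,466.36 Cr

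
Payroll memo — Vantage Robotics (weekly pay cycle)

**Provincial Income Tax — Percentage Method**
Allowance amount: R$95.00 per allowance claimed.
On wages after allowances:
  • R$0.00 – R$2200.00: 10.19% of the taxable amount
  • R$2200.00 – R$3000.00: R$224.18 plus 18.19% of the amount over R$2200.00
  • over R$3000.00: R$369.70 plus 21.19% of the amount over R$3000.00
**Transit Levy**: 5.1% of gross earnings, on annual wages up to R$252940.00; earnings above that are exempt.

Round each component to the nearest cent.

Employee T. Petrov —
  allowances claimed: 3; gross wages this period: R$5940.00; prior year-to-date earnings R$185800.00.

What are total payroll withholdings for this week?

Provincial Income Tax: taxable = R$5940.00 − 3×R$95.00 = R$5655.00
  R$369.70 + 21.19% × (R$5655.00 − R$3000.00) = R$369.70 + 21.19% × R$2655.00 = R$932.29
Transit Levy: 5.1% × R$5940.00 = R$302.94
Total: R$932.29 + R$302.94 = R$1235.23

R$1235.23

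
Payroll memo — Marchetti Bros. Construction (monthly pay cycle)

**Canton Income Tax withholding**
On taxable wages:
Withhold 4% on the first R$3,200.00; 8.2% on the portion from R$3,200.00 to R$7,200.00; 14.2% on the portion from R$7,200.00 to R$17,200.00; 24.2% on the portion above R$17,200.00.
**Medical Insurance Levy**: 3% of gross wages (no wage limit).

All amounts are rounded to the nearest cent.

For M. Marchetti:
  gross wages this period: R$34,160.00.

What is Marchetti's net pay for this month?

R$27,154.88

Canton Income Tax: taxable = R$34,160.00
  R$1,876.00 + 24.2% × (R$34,160.00 − R$17,200.00) = R$1,876.00 + 24.2% × R$16,960.00 = R$5,980.32
Medical Insurance Levy: 3% × R$34,160.00 = R$1,024.80
Total withheld: R$5,980.32 + R$1,024.80 = R$7,005.12
Net pay: R$34,160.00 − R$7,005.12 = R$27,154.88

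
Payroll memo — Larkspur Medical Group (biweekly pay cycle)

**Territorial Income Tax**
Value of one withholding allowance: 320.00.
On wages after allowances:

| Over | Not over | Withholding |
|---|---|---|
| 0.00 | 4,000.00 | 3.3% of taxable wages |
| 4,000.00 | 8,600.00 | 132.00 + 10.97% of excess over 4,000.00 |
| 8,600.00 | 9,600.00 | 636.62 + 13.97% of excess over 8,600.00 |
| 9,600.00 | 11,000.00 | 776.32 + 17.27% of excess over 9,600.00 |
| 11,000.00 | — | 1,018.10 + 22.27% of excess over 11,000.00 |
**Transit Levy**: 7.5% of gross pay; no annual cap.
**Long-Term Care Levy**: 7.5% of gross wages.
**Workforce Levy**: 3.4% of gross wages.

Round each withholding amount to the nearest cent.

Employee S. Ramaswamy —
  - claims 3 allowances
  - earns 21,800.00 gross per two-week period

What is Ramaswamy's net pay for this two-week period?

14,579.33

Territorial Income Tax: taxable = 21,800.00 − 3×320.00 = 20,840.00
  1,018.10 + 22.27% × (20,840.00 − 11,000.00) = 1,018.10 + 22.27% × 9,840.00 = 3,209.47
Transit Levy: 7.5% × 21,800.00 = 1,635.00
Long-Term Care Levy: 7.5% × 21,800.00 = 1,635.00
Workforce Levy: 3.4% × 21,800.00 = 741.20
Total withheld: 3,209.47 + 1,635.00 + 1,635.00 + 741.20 = 7,220.67
Net pay: 21,800.00 − 7,220.67 = 14,579.33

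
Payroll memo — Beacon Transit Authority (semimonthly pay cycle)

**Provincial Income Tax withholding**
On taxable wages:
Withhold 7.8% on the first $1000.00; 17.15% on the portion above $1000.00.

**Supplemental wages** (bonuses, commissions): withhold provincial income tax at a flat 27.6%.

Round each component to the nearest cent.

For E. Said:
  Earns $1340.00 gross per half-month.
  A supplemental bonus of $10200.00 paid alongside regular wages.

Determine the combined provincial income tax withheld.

$2951.51

Provincial Income Tax: taxable = $1340.00
  $78.00 + 17.15% × ($1340.00 − $1000.00) = $78.00 + 17.15% × $340.00 = $136.31
Supplemental (27.6% flat on bonus): 27.6% × $10200.00 = $2815.20
Total provincial income tax: $136.31 + $2815.20 = $2951.51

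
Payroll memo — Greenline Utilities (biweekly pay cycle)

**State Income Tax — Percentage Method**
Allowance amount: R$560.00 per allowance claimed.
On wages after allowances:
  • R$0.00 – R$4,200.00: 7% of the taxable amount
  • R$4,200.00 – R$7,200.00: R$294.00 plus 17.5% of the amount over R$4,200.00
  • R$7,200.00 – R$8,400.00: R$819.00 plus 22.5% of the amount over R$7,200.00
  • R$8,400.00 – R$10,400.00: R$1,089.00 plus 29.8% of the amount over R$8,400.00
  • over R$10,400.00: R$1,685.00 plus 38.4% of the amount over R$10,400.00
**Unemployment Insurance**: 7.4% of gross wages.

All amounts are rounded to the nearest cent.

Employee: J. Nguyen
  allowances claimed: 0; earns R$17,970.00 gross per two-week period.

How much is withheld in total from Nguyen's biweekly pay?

State Income Tax: taxable = R$17,970.00
  R$1,685.00 + 38.4% × (R$17,970.00 − R$10,400.00) = R$1,685.00 + 38.4% × R$7,570.00 = R$4,591.88
Unemployment Insurance: 7.4% × R$17,970.00 = R$1,329.78
Total: R$4,591.88 + R$1,329.78 = R$5,921.66

R$5,921.66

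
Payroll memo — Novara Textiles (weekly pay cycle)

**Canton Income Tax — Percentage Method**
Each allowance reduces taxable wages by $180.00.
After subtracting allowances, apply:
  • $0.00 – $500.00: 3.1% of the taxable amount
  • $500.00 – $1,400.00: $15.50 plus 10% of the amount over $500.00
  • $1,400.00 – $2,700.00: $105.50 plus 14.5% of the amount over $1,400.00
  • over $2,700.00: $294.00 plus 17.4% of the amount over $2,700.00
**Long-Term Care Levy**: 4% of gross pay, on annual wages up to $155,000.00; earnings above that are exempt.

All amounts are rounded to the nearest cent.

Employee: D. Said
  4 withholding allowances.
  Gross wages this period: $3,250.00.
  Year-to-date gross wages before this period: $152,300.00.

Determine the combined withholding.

$377.35

Canton Income Tax: taxable = $3,250.00 − 4×$180.00 = $2,530.00
  $105.50 + 14.5% × ($2,530.00 − $1,400.00) = $105.50 + 14.5% × $1,130.00 = $269.35
Long-Term Care Levy: cap $155,000.00 − YTD $152,300.00 = $2,700.00 subject; 4% × $2,700.00 = $108.00
Total: $269.35 + $108.00 = $377.35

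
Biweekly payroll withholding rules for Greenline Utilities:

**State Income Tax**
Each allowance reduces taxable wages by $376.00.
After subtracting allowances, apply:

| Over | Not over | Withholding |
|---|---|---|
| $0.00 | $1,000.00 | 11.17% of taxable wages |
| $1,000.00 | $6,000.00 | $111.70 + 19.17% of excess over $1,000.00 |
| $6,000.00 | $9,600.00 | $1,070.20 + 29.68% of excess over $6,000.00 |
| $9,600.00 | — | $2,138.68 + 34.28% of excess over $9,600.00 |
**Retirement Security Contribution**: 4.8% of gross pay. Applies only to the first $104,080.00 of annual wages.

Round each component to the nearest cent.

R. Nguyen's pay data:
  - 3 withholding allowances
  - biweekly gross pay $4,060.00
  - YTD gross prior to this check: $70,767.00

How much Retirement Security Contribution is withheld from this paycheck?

$194.88

Retirement Security Contribution: 4.8% × $4,060.00 = $194.88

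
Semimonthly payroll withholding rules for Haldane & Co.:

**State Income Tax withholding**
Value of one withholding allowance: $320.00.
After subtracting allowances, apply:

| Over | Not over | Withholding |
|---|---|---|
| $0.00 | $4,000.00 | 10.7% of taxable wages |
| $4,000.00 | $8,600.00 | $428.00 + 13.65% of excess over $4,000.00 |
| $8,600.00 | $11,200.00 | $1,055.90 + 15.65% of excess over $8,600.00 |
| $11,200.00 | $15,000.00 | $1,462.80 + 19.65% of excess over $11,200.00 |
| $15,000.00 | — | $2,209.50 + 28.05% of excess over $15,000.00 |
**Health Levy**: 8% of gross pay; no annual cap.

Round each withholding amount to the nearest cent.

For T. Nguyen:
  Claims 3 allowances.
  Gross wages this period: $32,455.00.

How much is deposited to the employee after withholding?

State Income Tax: taxable = $32,455.00 − 3×$320.00 = $31,495.00
  $2,209.50 + 28.05% × ($31,495.00 − $15,000.00) = $2,209.50 + 28.05% × $16,495.00 = $6,836.35
Health Levy: 8% × $32,455.00 = $2,596.40
Total withheld: $6,836.35 + $2,596.40 = $9,432.75
Net pay: $32,455.00 − $9,432.75 = $23,022.25

$23,022.25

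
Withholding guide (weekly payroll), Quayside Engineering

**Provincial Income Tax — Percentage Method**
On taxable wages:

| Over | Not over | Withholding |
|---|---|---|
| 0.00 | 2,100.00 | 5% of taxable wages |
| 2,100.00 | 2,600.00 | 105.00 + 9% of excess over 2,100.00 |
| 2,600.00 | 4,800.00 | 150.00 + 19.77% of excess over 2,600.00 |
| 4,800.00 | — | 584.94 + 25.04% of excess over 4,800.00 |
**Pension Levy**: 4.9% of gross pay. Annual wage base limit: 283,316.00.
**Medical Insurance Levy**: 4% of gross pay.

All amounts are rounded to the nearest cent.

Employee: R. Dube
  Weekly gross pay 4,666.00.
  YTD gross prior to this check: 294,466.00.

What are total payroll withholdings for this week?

745.09

Provincial Income Tax: taxable = 4,666.00
  150.00 + 19.77% × (4,666.00 − 2,600.00) = 150.00 + 19.77% × 2,066.00 = 558.45
Pension Levy: YTD 294,466.00 ≥ cap 283,316.00 → 0.00
Medical Insurance Levy: 4% × 4,666.00 = 186.64
Total: 558.45 + 0.00 + 186.64 = 745.09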